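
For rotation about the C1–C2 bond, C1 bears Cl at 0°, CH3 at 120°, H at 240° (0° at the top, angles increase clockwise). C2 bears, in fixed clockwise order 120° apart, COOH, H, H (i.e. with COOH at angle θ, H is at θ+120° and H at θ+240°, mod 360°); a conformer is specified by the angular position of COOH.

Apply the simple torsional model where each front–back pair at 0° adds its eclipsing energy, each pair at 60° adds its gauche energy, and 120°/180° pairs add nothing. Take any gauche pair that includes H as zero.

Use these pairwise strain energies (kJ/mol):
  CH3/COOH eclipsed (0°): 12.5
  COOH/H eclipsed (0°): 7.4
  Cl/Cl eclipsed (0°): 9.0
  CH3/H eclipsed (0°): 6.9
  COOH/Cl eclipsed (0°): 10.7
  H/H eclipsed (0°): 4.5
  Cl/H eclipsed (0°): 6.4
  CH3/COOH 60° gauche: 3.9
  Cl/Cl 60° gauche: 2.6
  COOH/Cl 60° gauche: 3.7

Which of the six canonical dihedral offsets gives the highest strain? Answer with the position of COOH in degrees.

COOH at 0° (eclipsed): Cl(0°)/COOH(0°) eclipsed 10.7; CH3(120°)/H(120°) eclipsed 6.9; H(240°)/H(240°) eclipsed 4.5 → 22.1 kJ/mol.
COOH at 60° (staggered): Cl(0°)/COOH(60°) gauche 3.7; CH3(120°)/COOH(60°) gauche 3.9 → 7.6 kJ/mol.
COOH at 120° (eclipsed): Cl(0°)/H(0°) eclipsed 6.4; CH3(120°)/COOH(120°) eclipsed 12.5; H(240°)/H(240°) eclipsed 4.5 → 23.4 kJ/mol.
COOH at 180° (staggered): CH3(120°)/COOH(180°) gauche 3.9 → 3.9 kJ/mol.
COOH at 240° (eclipsed): Cl(0°)/H(0°) eclipsed 6.4; CH3(120°)/H(120°) eclipsed 6.9; H(240°)/COOH(240°) eclipsed 7.4 → 20.7 kJ/mol.
COOH at 300° (staggered): Cl(0°)/COOH(300°) gauche 3.7 → 3.7 kJ/mol.
The maximum (23.4 kJ/mol) occurs with COOH at 120°.

120°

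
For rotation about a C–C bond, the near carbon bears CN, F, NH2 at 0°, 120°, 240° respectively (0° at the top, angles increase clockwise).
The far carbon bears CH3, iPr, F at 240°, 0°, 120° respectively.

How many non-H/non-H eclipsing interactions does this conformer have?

Non-H eclipsing pairs: CN(0°)/iPr(0°); F(120°)/F(120°); NH2(240°)/CH3(240°) — 3 interactions.

3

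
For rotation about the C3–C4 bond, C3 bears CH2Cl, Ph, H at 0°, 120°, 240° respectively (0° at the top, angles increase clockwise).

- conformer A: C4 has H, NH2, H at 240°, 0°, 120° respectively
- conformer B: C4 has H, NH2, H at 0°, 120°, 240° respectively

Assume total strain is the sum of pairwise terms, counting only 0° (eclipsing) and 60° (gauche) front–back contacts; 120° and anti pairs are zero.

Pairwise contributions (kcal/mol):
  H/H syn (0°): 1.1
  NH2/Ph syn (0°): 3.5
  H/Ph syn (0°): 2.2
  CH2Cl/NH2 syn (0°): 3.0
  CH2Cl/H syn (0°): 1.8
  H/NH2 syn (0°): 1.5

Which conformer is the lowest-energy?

A (eclipsed): CH2Cl(0°)/NH2(0°) eclipsed 3.0; Ph(120°)/H(120°) eclipsed 2.2; H(240°)/H(240°) eclipsed 1.1 → 6.3 kcal/mol.
B (eclipsed): CH2Cl(0°)/H(0°) eclipsed 1.8; Ph(120°)/NH2(120°) eclipsed 3.5; H(240°)/H(240°) eclipsed 1.1 → 6.4 kcal/mol.
A has the lowest total (6.3 kcal/mol).

A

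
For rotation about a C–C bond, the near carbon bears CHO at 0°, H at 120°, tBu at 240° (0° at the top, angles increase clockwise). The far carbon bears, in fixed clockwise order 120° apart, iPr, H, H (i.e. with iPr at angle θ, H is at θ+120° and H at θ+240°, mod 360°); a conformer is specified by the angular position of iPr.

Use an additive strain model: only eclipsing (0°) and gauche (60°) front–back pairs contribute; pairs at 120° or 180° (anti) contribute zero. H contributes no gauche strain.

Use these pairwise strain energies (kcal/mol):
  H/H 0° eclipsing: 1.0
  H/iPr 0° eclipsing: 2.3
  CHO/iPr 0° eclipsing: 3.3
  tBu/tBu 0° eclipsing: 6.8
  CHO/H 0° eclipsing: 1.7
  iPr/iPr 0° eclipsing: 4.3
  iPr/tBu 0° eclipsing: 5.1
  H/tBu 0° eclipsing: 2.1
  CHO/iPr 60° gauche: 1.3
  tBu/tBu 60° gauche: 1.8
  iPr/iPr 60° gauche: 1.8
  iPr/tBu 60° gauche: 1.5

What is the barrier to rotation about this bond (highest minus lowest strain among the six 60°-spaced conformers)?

6.5 kcal/mol

iPr at 0° is eclipsed. CHO at 0° is eclipsed with iPr at 0° (3.3); H at 120° is eclipsed with H at 120° (1.0); tBu at 240° is eclipsed with H at 240° (2.1). Total 6.4 kcal/mol.
iPr at 60° is staggered. CHO at 0° is gauche with iPr at 60° (1.3). Total 1.3 kcal/mol.
iPr at 120° is eclipsed. CHO at 0° is eclipsed with H at 0° (1.7); H at 120° is eclipsed with iPr at 120° (2.3); tBu at 240° is eclipsed with H at 240° (2.1). Total 6.1 kcal/mol.
iPr at 180° is staggered. tBu at 240° is gauche with iPr at 180° (1.5). Total 1.5 kcal/mol.
iPr at 240° is eclipsed. CHO at 0° is eclipsed with H at 0° (1.7); H at 120° is eclipsed with H at 120° (1.0); tBu at 240° is eclipsed with iPr at 240° (5.1). Total 7.8 kcal/mol.
iPr at 300° is staggered. CHO at 0° is gauche with iPr at 300° (1.3); tBu at 240° is gauche with iPr at 300° (1.5). Total 2.8 kcal/mol.
Max at 240° (7.8 kcal/mol), min at 60° (1.3 kcal/mol); barrier = 6.5 kcal/mol.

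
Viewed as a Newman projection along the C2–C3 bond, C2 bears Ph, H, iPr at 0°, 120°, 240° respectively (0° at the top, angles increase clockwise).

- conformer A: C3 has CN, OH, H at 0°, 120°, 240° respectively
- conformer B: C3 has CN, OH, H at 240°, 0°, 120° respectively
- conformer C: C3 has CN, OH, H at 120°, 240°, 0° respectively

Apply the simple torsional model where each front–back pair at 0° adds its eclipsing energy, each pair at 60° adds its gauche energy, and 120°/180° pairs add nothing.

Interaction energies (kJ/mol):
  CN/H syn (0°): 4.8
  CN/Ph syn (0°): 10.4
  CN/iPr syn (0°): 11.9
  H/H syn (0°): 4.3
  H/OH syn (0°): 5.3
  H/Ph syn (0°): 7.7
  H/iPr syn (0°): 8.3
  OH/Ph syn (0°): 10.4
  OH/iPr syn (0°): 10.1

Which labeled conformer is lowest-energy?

A (eclipsed): Ph–CN eclipsed, H–OH eclipsed, iPr–H eclipsed; 10.4 + 5.3 + 8.3 = 24.0 kJ/mol.
B (eclipsed): Ph–OH eclipsed, H–H eclipsed, iPr–CN eclipsed; 10.4 + 4.3 + 11.9 = 26.6 kJ/mol.
C (eclipsed): Ph–H eclipsed, H–CN eclipsed, iPr–OH eclipsed; 7.7 + 4.8 + 10.1 = 22.6 kJ/mol.
C has the lowest total (22.6 kJ/mol).

C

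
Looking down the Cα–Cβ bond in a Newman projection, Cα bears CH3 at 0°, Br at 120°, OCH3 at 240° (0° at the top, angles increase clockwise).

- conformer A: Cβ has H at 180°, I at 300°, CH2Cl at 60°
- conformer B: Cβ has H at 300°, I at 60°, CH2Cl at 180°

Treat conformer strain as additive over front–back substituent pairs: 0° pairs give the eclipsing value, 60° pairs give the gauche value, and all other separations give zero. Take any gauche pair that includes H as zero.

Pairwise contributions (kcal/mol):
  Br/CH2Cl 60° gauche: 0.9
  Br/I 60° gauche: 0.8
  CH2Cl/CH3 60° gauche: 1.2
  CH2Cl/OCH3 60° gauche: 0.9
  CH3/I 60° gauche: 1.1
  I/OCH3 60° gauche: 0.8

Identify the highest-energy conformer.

A

A (staggered): CH3(0°)/I(300°) gauche 1.1; CH3(0°)/CH2Cl(60°) gauche 1.2; Br(120°)/CH2Cl(60°) gauche 0.9; OCH3(240°)/I(300°) gauche 0.8 → 4.0 kcal/mol.
B (staggered): CH3(0°)/I(60°) gauche 1.1; Br(120°)/I(60°) gauche 0.8; Br(120°)/CH2Cl(180°) gauche 0.9; OCH3(240°)/CH2Cl(180°) gauche 0.9 → 3.7 kcal/mol.
A has the highest total (4.0 kcal/mol).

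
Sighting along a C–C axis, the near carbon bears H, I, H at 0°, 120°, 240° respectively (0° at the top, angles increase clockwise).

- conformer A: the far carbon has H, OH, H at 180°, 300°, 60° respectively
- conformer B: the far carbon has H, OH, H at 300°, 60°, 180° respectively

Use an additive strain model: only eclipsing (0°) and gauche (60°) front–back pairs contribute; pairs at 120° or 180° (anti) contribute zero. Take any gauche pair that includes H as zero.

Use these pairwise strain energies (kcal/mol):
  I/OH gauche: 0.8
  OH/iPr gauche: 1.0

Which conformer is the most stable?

A

A (staggered): no non-H gauche contacts → 0.0 kcal/mol.
B (staggered): I(120°)/OH(60°) gauche 0.8 → 0.8 kcal/mol.
A has the lowest total (0.0 kcal/mol).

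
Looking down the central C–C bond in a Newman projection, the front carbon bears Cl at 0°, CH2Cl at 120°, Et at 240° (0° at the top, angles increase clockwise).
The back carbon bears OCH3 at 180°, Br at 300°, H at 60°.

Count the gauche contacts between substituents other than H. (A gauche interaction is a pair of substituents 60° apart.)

4

Non-H gauche pairs: Cl(0°)/Br(300°); CH2Cl(120°)/OCH3(180°); Et(240°)/OCH3(180°); Et(240°)/Br(300°) — 4 interactions.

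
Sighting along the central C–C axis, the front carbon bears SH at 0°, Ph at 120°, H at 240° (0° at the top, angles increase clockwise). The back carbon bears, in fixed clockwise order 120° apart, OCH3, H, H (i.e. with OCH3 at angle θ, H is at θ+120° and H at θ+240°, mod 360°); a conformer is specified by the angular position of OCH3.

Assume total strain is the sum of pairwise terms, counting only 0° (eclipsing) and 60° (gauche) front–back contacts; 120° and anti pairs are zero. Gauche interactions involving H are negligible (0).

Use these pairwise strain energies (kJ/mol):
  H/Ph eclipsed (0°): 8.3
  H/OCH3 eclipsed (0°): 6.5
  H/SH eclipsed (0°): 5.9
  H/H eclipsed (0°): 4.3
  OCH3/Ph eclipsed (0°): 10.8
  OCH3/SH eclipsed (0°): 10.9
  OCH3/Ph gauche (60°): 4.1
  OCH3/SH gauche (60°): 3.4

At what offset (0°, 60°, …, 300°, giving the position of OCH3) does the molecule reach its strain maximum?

0°

OCH3 at 0° (eclipsed): SH–OCH3 eclipsed, Ph–H eclipsed, H–H eclipsed; 10.9 + 8.3 + 4.3 = 23.5 kJ/mol.
OCH3 at 60° (staggered): SH–OCH3 gauche, Ph–OCH3 gauche; 3.4 + 4.1 = 7.5 kJ/mol.
OCH3 at 120° (eclipsed): SH–H eclipsed, Ph–OCH3 eclipsed, H–H eclipsed; 5.9 + 10.8 + 4.3 = 21.0 kJ/mol.
OCH3 at 180° (staggered): Ph–OCH3 gauche; 4.1 = 4.1 kJ/mol.
OCH3 at 240° (eclipsed): SH–H eclipsed, Ph–H eclipsed, H–OCH3 eclipsed; 5.9 + 8.3 + 6.5 = 20.7 kJ/mol.
OCH3 at 300° (staggered): SH–OCH3 gauche; 3.4 = 3.4 kJ/mol.
The maximum (23.5 kJ/mol) occurs with OCH3 at 0°.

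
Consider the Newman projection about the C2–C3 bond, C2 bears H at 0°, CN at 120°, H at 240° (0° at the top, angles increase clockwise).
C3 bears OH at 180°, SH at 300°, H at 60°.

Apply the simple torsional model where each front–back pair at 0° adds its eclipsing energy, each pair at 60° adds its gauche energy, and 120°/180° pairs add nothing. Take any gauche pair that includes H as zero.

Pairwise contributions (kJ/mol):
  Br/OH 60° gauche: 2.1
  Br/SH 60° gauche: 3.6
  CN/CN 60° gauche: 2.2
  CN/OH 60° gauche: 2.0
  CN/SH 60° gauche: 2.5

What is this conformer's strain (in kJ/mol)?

This conformer (staggered): CN–OH gauche; 2.0 = 2.0 kJ/mol.

2.0 kJ/mol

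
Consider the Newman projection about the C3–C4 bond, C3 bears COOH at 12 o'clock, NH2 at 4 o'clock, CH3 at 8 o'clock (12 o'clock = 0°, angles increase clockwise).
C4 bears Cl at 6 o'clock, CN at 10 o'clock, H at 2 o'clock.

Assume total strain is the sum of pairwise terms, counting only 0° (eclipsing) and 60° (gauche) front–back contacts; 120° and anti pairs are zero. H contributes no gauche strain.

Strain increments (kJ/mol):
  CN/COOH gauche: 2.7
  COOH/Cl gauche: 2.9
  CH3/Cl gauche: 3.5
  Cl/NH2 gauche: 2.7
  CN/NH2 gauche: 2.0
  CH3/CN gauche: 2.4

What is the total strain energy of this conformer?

11.3 kJ/mol

This conformer (staggered): COOH(0°)/CN(300°) gauche 2.7; NH2(120°)/Cl(180°) gauche 2.7; CH3(240°)/Cl(180°) gauche 3.5; CH3(240°)/CN(300°) gauche 2.4 → 11.3 kJ/mol.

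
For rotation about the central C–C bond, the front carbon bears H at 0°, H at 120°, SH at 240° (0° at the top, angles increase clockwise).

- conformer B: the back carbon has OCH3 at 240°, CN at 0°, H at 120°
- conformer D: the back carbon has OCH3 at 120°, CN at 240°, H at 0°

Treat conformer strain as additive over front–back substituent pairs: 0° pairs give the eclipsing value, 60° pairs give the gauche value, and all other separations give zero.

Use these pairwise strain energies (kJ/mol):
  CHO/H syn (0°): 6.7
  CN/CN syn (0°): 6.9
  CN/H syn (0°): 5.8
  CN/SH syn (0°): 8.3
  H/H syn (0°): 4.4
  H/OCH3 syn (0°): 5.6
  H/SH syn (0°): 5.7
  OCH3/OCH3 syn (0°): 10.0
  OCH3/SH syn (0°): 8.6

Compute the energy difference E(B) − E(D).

+0.5 kJ/mol

B (eclipsed): H(0°)/CN(0°) eclipsed 5.8; H(120°)/H(120°) eclipsed 4.4; SH(240°)/OCH3(240°) eclipsed 8.6 → 18.8 kJ/mol.
D (eclipsed): H(0°)/H(0°) eclipsed 4.4; H(120°)/OCH3(120°) eclipsed 5.6; SH(240°)/CN(240°) eclipsed 8.3 → 18.3 kJ/mol.
E(B) − E(D) = 18.8 − 18.3 = +0.5 kJ/mol.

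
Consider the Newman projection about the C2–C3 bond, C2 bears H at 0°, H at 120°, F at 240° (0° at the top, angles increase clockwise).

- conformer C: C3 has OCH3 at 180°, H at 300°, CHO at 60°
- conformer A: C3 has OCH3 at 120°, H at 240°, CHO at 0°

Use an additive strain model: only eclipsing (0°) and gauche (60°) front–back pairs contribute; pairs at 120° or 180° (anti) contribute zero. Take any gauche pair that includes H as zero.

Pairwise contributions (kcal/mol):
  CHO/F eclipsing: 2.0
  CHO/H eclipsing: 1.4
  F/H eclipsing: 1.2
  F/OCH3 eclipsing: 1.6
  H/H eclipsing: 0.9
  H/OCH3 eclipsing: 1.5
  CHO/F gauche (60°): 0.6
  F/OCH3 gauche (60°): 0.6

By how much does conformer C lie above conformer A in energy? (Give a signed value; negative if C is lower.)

C is staggered. F at 240° is gauche with OCH3 at 180° (0.6). Total 0.6 kcal/mol.
A is eclipsed. H at 0° is eclipsed with CHO at 0° (1.4); H at 120° is eclipsed with OCH3 at 120° (1.5); F at 240° is eclipsed with H at 240° (1.2). Total 4.1 kcal/mol.
E(C) − E(A) = 0.6 − 4.1 = -3.5 kcal/mol.

-3.5 kcal/mol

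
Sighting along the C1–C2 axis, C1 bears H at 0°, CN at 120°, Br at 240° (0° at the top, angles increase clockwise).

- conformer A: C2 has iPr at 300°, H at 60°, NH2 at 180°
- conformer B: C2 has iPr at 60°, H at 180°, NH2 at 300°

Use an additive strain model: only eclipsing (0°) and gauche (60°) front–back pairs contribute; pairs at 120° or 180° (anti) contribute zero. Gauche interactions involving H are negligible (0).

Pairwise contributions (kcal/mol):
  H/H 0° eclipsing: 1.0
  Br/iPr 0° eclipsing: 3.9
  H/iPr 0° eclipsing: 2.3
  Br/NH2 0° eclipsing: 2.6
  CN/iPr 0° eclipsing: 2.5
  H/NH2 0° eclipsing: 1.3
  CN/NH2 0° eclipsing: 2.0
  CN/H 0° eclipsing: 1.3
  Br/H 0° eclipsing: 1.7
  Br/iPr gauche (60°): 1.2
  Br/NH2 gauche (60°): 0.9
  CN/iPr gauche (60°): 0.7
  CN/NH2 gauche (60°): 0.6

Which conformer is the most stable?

A is staggered. CN at 120° is gauche with NH2 at 180° (0.6); Br at 240° is gauche with iPr at 300° (1.2); Br at 240° is gauche with NH2 at 180° (0.9). Total 2.7 kcal/mol.
B is staggered. CN at 120° is gauche with iPr at 60° (0.7); Br at 240° is gauche with NH2 at 300° (0.9). Total 1.6 kcal/mol.
B has the lowest total (1.6 kcal/mol).

B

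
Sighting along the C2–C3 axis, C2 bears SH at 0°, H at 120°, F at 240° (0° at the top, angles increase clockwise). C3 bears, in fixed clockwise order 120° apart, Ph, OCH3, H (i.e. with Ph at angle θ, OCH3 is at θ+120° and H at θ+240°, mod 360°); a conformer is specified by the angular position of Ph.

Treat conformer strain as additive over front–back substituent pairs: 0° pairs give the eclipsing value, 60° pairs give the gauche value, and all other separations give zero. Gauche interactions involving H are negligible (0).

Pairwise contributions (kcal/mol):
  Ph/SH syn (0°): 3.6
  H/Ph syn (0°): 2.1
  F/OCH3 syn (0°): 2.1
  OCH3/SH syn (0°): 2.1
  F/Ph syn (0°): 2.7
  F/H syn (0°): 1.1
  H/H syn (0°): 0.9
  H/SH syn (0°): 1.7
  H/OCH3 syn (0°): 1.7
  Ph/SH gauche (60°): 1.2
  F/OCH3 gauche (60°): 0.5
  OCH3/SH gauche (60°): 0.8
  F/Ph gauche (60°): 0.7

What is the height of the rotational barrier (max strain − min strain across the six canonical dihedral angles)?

Ph at 0° is eclipsed. SH at 0° is eclipsed with Ph at 0° (3.6); H at 120° is eclipsed with OCH3 at 120° (1.7); F at 240° is eclipsed with H at 240° (1.1). Total 6.4 kcal/mol.
Ph at 60° is staggered. SH at 0° is gauche with Ph at 60° (1.2); F at 240° is gauche with OCH3 at 180° (0.5). Total 1.7 kcal/mol.
Ph at 120° is eclipsed. SH at 0° is eclipsed with H at 0° (1.7); H at 120° is eclipsed with Ph at 120° (2.1); F at 240° is eclipsed with OCH3 at 240° (2.1). Total 5.9 kcal/mol.
Ph at 180° is staggered. SH at 0° is gauche with OCH3 at 300° (0.8); F at 240° is gauche with Ph at 180° (0.7); F at 240° is gauche with OCH3 at 300° (0.5). Total 2.0 kcal/mol.
Ph at 240° is eclipsed. SH at 0° is eclipsed with OCH3 at 0° (2.1); H at 120° is eclipsed with H at 120° (0.9); F at 240° is eclipsed with Ph at 240° (2.7). Total 5.7 kcal/mol.
Ph at 300° is staggered. SH at 0° is gauche with Ph at 300° (1.2); SH at 0° is gauche with OCH3 at 60° (0.8); F at 240° is gauche with Ph at 300° (0.7). Total 2.7 kcal/mol.
Max at 0° (6.4 kcal/mol), min at 60° (1.7 kcal/mol); barrier = 4.7 kcal/mol.

4.7 kcal/mol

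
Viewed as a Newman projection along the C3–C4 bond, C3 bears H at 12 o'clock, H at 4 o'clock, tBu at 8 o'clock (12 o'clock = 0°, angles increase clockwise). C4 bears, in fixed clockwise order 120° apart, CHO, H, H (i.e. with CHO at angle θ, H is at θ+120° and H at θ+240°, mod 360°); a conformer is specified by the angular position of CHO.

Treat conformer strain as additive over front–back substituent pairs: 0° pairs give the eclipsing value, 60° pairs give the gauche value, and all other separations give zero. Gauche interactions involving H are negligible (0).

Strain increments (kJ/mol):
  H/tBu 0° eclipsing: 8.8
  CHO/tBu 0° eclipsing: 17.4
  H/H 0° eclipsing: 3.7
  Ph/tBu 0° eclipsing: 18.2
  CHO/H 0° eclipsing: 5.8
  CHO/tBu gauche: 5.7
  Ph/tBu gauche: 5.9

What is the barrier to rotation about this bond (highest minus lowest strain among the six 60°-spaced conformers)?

24.8 kJ/mol

CHO at 0° is eclipsed. H at 0° is eclipsed with CHO at 0° (5.8); H at 120° is eclipsed with H at 120° (3.7); tBu at 240° is eclipsed with H at 240° (8.8). Total 18.3 kJ/mol.
CHO at 60° (staggered): no non-H gauche contacts → 0.0 kJ/mol.
CHO at 120° is eclipsed. H at 0° is eclipsed with H at 0° (3.7); H at 120° is eclipsed with CHO at 120° (5.8); tBu at 240° is eclipsed with H at 240° (8.8). Total 18.3 kJ/mol.
CHO at 180° is staggered. tBu at 240° is gauche with CHO at 180° (5.7). Total 5.7 kJ/mol.
CHO at 240° is eclipsed. H at 0° is eclipsed with H at 0° (3.7); H at 120° is eclipsed with H at 120° (3.7); tBu at 240° is eclipsed with CHO at 240° (17.4). Total 24.8 kJ/mol.
CHO at 300° is staggered. tBu at 240° is gauche with CHO at 300° (5.7). Total 5.7 kJ/mol.
Max at 240° (24.8 kJ/mol), min at 60° (0.0 kJ/mol); barrier = 24.8 kJ/mol.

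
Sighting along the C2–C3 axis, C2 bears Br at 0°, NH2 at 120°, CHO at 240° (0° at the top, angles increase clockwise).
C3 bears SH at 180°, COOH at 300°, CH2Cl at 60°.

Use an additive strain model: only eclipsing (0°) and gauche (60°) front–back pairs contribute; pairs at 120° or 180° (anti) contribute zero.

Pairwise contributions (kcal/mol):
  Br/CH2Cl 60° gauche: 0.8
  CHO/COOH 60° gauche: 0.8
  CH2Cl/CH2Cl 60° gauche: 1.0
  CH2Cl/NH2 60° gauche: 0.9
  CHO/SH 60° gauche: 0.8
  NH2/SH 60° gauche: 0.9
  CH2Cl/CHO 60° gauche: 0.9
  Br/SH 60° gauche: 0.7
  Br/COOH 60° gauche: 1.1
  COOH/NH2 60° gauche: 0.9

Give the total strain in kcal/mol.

This conformer (staggered): Br–COOH gauche, Br–CH2Cl gauche, NH2–SH gauche, NH2–CH2Cl gauche, CHO–SH gauche, CHO–COOH gauche; 1.1 + 0.8 + 0.9 + 0.9 + 0.8 + 0.8 = 5.3 kcal/mol.

5.3 kcal/mol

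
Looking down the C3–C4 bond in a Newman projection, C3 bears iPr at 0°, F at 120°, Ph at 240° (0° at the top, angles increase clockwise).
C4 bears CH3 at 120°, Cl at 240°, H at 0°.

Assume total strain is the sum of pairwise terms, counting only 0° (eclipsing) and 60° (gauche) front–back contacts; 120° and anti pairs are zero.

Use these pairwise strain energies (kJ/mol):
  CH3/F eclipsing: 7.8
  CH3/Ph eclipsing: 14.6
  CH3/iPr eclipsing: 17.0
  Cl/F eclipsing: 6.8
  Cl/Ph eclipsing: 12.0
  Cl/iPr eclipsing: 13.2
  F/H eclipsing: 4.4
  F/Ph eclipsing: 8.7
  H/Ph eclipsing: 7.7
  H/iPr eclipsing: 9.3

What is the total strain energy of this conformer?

29.1 kJ/mol

This conformer (eclipsed): iPr–H eclipsed, F–CH3 eclipsed, Ph–Cl eclipsed; 9.3 + 7.8 + 12.0 = 29.1 kJ/mol.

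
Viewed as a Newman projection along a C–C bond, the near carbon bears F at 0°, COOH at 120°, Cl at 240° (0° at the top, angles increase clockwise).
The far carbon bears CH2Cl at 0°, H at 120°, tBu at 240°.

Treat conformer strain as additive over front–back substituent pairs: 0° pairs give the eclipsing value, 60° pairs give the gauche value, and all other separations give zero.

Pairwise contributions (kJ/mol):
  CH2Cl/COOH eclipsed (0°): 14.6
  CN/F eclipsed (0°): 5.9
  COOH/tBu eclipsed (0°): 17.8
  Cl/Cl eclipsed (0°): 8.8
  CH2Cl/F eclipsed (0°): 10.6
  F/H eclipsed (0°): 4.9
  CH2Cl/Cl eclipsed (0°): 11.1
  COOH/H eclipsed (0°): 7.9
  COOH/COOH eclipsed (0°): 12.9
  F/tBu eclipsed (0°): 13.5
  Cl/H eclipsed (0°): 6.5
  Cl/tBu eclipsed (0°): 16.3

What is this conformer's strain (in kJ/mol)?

34.8 kJ/mol

This conformer (eclipsed): F–CH2Cl eclipsed, COOH–H eclipsed, Cl–tBu eclipsed; 10.6 + 7.9 + 16.3 = 34.8 kJ/mol.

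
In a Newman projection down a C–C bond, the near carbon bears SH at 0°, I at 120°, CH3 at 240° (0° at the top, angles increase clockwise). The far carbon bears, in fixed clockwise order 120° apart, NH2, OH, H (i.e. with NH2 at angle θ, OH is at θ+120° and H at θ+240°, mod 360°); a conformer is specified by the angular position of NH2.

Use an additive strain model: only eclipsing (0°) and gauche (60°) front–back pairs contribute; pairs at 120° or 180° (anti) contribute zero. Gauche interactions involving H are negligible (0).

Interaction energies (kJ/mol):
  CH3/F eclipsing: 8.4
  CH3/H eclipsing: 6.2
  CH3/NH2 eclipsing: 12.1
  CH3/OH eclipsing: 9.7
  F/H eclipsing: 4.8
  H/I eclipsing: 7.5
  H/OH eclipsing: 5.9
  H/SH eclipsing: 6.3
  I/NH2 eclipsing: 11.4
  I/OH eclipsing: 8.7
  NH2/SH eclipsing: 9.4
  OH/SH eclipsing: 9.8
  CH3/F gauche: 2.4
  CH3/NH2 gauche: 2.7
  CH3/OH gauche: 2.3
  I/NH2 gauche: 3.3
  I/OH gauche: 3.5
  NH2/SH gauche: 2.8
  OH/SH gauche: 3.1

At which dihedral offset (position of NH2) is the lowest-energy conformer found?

NH2 at 0° (eclipsed): SH(0°)/NH2(0°) eclipsed 9.4; I(120°)/OH(120°) eclipsed 8.7; CH3(240°)/H(240°) eclipsed 6.2 → 24.3 kJ/mol.
NH2 at 60° (staggered): SH(0°)/NH2(60°) gauche 2.8; I(120°)/NH2(60°) gauche 3.3; I(120°)/OH(180°) gauche 3.5; CH3(240°)/OH(180°) gauche 2.3 → 11.9 kJ/mol.
NH2 at 120° (eclipsed): SH(0°)/H(0°) eclipsed 6.3; I(120°)/NH2(120°) eclipsed 11.4; CH3(240°)/OH(240°) eclipsed 9.7 → 27.4 kJ/mol.
NH2 at 180° (staggered): SH(0°)/OH(300°) gauche 3.1; I(120°)/NH2(180°) gauche 3.3; CH3(240°)/NH2(180°) gauche 2.7; CH3(240°)/OH(300°) gauche 2.3 → 11.4 kJ/mol.
NH2 at 240° (eclipsed): SH(0°)/OH(0°) eclipsed 9.8; I(120°)/H(120°) eclipsed 7.5; CH3(240°)/NH2(240°) eclipsed 12.1 → 29.4 kJ/mol.
NH2 at 300° (staggered): SH(0°)/NH2(300°) gauche 2.8; SH(0°)/OH(60°) gauche 3.1; I(120°)/OH(60°) gauche 3.5; CH3(240°)/NH2(300°) gauche 2.7 → 12.1 kJ/mol.
The minimum (11.4 kJ/mol) occurs with NH2 at 180°.

180°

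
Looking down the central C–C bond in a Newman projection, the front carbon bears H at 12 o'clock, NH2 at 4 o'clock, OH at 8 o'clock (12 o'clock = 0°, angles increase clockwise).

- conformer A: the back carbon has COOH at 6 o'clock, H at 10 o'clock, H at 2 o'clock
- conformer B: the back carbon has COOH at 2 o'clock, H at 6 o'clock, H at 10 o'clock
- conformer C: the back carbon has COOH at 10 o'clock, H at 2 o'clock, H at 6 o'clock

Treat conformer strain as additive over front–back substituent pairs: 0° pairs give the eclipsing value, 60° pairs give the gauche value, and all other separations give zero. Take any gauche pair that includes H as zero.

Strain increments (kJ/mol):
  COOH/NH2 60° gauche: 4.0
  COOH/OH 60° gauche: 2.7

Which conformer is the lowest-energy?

A (staggered): NH2–COOH gauche, OH–COOH gauche; 4.0 + 2.7 = 6.7 kJ/mol.
B (staggered): NH2–COOH gauche; 4.0 = 4.0 kJ/mol.
C (staggered): OH–COOH gauche; 2.7 = 2.7 kJ/mol.
C has the lowest total (2.7 kJ/mol).

C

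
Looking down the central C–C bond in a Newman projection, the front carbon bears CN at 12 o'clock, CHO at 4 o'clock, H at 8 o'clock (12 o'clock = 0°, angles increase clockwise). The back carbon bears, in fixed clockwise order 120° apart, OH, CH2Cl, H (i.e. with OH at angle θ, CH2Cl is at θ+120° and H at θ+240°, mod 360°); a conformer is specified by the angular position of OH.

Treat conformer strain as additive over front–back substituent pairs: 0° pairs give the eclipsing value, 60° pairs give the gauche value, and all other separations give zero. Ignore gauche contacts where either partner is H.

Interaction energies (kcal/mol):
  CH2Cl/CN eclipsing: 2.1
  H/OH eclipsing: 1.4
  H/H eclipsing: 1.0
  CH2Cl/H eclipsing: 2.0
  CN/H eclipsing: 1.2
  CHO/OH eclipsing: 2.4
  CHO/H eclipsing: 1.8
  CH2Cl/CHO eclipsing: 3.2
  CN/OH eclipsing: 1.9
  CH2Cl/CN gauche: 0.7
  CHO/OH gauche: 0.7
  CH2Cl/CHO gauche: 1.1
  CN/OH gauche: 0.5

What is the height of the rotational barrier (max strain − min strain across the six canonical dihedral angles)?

4.7 kcal/mol

OH at 0° (eclipsed): CN–OH eclipsed, CHO–CH2Cl eclipsed, H–H eclipsed; 1.9 + 3.2 + 1.0 = 6.1 kcal/mol.
OH at 60° (staggered): CN–OH gauche, CHO–OH gauche, CHO–CH2Cl gauche; 0.5 + 0.7 + 1.1 = 2.3 kcal/mol.
OH at 120° (eclipsed): CN–H eclipsed, CHO–OH eclipsed, H–CH2Cl eclipsed; 1.2 + 2.4 + 2.0 = 5.6 kcal/mol.
OH at 180° (staggered): CN–CH2Cl gauche, CHO–OH gauche; 0.7 + 0.7 = 1.4 kcal/mol.
OH at 240° (eclipsed): CN–CH2Cl eclipsed, CHO–H eclipsed, H–OH eclipsed; 2.1 + 1.8 + 1.4 = 5.3 kcal/mol.
OH at 300° (staggered): CN–OH gauche, CN–CH2Cl gauche, CHO–CH2Cl gauche; 0.5 + 0.7 + 1.1 = 2.3 kcal/mol.
Max at 0° (6.1 kcal/mol), min at 180° (1.4 kcal/mol); barrier = 4.7 kcal/mol.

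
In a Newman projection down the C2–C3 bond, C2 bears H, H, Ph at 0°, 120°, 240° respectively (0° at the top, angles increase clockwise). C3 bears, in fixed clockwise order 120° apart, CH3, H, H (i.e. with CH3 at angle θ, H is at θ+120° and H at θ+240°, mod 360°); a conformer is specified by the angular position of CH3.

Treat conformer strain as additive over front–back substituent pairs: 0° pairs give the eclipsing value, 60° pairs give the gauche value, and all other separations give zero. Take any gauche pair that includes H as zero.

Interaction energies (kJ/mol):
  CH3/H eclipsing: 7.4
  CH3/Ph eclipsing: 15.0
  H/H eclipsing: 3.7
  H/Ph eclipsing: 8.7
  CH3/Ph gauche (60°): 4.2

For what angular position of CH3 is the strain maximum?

240°

CH3 at 0° (eclipsed): H(0°)/CH3(0°) eclipsed 7.4; H(120°)/H(120°) eclipsed 3.7; Ph(240°)/H(240°) eclipsed 8.7 → 19.8 kJ/mol.
CH3 at 60° (staggered): no non-H gauche contacts → 0.0 kJ/mol.
CH3 at 120° (eclipsed): H(0°)/H(0°) eclipsed 3.7; H(120°)/CH3(120°) eclipsed 7.4; Ph(240°)/H(240°) eclipsed 8.7 → 19.8 kJ/mol.
CH3 at 180° (staggered): Ph(240°)/CH3(180°) gauche 4.2 → 4.2 kJ/mol.
CH3 at 240° (eclipsed): H(0°)/H(0°) eclipsed 3.7; H(120°)/H(120°) eclipsed 3.7; Ph(240°)/CH3(240°) eclipsed 15.0 → 22.4 kJ/mol.
CH3 at 300° (staggered): Ph(240°)/CH3(300°) gauche 4.2 → 4.2 kJ/mol.
The maximum (22.4 kJ/mol) occurs with CH3 at 240°.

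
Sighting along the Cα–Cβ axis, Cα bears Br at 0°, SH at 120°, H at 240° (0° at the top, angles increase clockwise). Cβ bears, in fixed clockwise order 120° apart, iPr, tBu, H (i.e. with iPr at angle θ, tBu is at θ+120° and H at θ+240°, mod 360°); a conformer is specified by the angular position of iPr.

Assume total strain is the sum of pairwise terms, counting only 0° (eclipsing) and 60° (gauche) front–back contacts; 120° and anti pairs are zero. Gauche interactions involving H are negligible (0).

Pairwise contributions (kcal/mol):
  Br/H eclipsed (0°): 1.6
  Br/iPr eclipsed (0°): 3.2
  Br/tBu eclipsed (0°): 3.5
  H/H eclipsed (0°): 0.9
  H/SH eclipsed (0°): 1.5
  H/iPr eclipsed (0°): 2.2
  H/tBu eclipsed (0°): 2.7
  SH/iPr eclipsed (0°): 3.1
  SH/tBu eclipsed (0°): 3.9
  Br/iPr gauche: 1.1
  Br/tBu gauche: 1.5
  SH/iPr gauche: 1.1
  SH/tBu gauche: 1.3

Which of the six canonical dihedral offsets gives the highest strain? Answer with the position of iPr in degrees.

iPr at 0° (eclipsed): Br(0°)/iPr(0°) eclipsed 3.2; SH(120°)/tBu(120°) eclipsed 3.9; H(240°)/H(240°) eclipsed 0.9 → 8.0 kcal/mol.
iPr at 60° (staggered): Br(0°)/iPr(60°) gauche 1.1; SH(120°)/iPr(60°) gauche 1.1; SH(120°)/tBu(180°) gauche 1.3 → 3.5 kcal/mol.
iPr at 120° (eclipsed): Br(0°)/H(0°) eclipsed 1.6; SH(120°)/iPr(120°) eclipsed 3.1; H(240°)/tBu(240°) eclipsed 2.7 → 7.4 kcal/mol.
iPr at 180° (staggered): Br(0°)/tBu(300°) gauche 1.5; SH(120°)/iPr(180°) gauche 1.1 → 2.6 kcal/mol.
iPr at 240° (eclipsed): Br(0°)/tBu(0°) eclipsed 3.5; SH(120°)/H(120°) eclipsed 1.5; H(240°)/iPr(240°) eclipsed 2.2 → 7.2 kcal/mol.
iPr at 300° (staggered): Br(0°)/iPr(300°) gauche 1.1; Br(0°)/tBu(60°) gauche 1.5; SH(120°)/tBu(60°) gauche 1.3 → 3.9 kcal/mol.
The maximum (8.0 kcal/mol) occurs with iPr at 0°.

0°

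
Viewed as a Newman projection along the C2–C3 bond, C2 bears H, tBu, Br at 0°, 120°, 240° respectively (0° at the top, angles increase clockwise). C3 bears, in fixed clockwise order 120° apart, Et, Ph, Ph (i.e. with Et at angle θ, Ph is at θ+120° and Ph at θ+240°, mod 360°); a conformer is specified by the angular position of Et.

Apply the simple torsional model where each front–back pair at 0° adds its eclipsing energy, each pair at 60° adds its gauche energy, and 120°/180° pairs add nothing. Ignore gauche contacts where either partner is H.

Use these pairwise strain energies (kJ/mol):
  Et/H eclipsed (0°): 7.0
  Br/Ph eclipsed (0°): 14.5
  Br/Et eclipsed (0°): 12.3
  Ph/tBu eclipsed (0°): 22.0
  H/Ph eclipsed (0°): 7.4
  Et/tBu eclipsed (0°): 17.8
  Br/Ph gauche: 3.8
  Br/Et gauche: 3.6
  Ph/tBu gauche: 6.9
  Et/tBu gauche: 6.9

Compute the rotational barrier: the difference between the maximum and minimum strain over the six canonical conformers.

22.3 kJ/mol

Et at 0° (eclipsed): H–Et eclipsed, tBu–Ph eclipsed, Br–Ph eclipsed; 7.0 + 22.0 + 14.5 = 43.5 kJ/mol.
Et at 60° (staggered): tBu–Et gauche, tBu–Ph gauche, Br–Ph gauche, Br–Ph gauche; 6.9 + 6.9 + 3.8 + 3.8 = 21.4 kJ/mol.
Et at 120° (eclipsed): H–Ph eclipsed, tBu–Et eclipsed, Br–Ph eclipsed; 7.4 + 17.8 + 14.5 = 39.7 kJ/mol.
Et at 180° (staggered): tBu–Et gauche, tBu–Ph gauche, Br–Et gauche, Br–Ph gauche; 6.9 + 6.9 + 3.6 + 3.8 = 21.2 kJ/mol.
Et at 240° (eclipsed): H–Ph eclipsed, tBu–Ph eclipsed, Br–Et eclipsed; 7.4 + 22.0 + 12.3 = 41.7 kJ/mol.
Et at 300° (staggered): tBu–Ph gauche, tBu–Ph gauche, Br–Et gauche, Br–Ph gauche; 6.9 + 6.9 + 3.6 + 3.8 = 21.2 kJ/mol.
Max at 0° (43.5 kJ/mol), min at 180° (21.2 kJ/mol); barrier = 22.3 kJ/mol.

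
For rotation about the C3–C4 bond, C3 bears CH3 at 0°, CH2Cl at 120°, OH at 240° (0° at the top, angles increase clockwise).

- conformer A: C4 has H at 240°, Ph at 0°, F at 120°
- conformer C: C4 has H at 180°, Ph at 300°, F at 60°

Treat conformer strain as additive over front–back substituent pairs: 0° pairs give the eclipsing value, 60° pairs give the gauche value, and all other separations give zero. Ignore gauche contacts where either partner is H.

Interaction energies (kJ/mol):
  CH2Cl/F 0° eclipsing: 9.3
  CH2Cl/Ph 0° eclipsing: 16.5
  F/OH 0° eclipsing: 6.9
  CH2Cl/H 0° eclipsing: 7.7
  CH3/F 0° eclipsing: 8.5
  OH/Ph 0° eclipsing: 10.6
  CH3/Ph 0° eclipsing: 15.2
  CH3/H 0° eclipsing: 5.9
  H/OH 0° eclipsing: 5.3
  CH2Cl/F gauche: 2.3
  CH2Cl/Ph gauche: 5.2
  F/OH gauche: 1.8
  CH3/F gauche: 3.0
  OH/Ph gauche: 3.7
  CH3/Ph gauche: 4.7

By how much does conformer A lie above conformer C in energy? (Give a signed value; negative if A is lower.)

+16.1 kJ/mol

A (eclipsed): CH3–Ph eclipsed, CH2Cl–F eclipsed, OH–H eclipsed; 15.2 + 9.3 + 5.3 = 29.8 kJ/mol.
C (staggered): CH3–Ph gauche, CH3–F gauche, CH2Cl–F gauche, OH–Ph gauche; 4.7 + 3.0 + 2.3 + 3.7 = 13.7 kJ/mol.
E(A) − E(C) = 29.8 − 13.7 = +16.1 kJ/mol.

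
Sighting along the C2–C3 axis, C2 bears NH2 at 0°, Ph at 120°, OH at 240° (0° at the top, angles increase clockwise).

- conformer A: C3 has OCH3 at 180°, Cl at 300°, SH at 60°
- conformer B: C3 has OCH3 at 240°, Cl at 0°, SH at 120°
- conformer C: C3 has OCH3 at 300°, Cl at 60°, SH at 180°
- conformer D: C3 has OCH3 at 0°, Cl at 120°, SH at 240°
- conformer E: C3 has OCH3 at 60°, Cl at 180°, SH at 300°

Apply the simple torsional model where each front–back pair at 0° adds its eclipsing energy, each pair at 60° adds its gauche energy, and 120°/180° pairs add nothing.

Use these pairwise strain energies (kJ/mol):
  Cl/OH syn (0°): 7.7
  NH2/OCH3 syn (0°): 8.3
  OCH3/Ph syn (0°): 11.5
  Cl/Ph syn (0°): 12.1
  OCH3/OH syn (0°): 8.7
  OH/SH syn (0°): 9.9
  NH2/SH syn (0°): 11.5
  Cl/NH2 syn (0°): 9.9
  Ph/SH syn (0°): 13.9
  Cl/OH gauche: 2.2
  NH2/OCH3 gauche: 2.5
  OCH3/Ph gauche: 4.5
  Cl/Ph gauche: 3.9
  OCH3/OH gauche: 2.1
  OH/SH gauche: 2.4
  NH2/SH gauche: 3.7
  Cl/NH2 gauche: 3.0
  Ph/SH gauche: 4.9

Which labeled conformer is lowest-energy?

C

A (staggered): NH2(0°)/Cl(300°) gauche 3.0; NH2(0°)/SH(60°) gauche 3.7; Ph(120°)/OCH3(180°) gauche 4.5; Ph(120°)/SH(60°) gauche 4.9; OH(240°)/OCH3(180°) gauche 2.1; OH(240°)/Cl(300°) gauche 2.2 → 20.4 kJ/mol.
B (eclipsed): NH2(0°)/Cl(0°) eclipsed 9.9; Ph(120°)/SH(120°) eclipsed 13.9; OH(240°)/OCH3(240°) eclipsed 8.7 → 32.5 kJ/mol.
C (staggered): NH2(0°)/OCH3(300°) gauche 2.5; NH2(0°)/Cl(60°) gauche 3.0; Ph(120°)/Cl(60°) gauche 3.9; Ph(120°)/SH(180°) gauche 4.9; OH(240°)/OCH3(300°) gauche 2.1; OH(240°)/SH(180°) gauche 2.4 → 18.8 kJ/mol.
D (eclipsed): NH2(0°)/OCH3(0°) eclipsed 8.3; Ph(120°)/Cl(120°) eclipsed 12.1; OH(240°)/SH(240°) eclipsed 9.9 → 30.3 kJ/mol.
E (staggered): NH2(0°)/OCH3(60°) gauche 2.5; NH2(0°)/SH(300°) gauche 3.7; Ph(120°)/OCH3(60°) gauche 4.5; Ph(120°)/Cl(180°) gauche 3.9; OH(240°)/Cl(180°) gauche 2.2; OH(240°)/SH(300°) gauche 2.4 → 19.2 kJ/mol.
C has the lowest total (18.8 kJ/mol).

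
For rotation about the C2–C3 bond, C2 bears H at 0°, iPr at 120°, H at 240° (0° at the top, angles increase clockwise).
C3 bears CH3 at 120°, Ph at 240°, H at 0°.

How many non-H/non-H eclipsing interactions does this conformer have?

1

Non-H eclipsing pairs: iPr(120°)/CH3(120°) — 1 interaction.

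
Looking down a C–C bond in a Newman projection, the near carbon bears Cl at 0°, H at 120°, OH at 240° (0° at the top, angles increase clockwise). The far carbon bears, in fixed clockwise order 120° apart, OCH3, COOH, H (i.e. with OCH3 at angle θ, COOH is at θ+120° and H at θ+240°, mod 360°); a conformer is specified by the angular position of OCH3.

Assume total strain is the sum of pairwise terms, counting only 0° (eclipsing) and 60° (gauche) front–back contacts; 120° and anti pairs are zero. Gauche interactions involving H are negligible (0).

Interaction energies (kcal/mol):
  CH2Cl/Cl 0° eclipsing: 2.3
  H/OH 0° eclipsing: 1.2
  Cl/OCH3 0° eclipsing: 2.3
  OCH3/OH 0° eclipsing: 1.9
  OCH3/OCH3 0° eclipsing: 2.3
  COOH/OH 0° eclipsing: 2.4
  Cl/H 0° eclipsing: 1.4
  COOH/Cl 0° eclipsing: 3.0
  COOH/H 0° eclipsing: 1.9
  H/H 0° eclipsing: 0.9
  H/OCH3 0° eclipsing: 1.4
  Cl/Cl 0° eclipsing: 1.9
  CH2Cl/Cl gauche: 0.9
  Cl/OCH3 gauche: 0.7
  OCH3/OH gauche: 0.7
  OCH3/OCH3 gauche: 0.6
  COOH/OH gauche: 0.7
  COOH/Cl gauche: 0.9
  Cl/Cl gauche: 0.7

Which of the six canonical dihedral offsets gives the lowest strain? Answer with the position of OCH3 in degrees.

OCH3 at 0° is eclipsed. Cl at 0° is eclipsed with OCH3 at 0° (2.3); H at 120° is eclipsed with COOH at 120° (1.9); OH at 240° is eclipsed with H at 240° (1.2). Total 5.4 kcal/mol.
OCH3 at 60° is staggered. Cl at 0° is gauche with OCH3 at 60° (0.7); OH at 240° is gauche with COOH at 180° (0.7). Total 1.4 kcal/mol.
OCH3 at 120° is eclipsed. Cl at 0° is eclipsed with H at 0° (1.4); H at 120° is eclipsed with OCH3 at 120° (1.4); OH at 240° is eclipsed with COOH at 240° (2.4). Total 5.2 kcal/mol.
OCH3 at 180° is staggered. Cl at 0° is gauche with COOH at 300° (0.9); OH at 240° is gauche with OCH3 at 180° (0.7); OH at 240° is gauche with COOH at 300° (0.7). Total 2.3 kcal/mol.
OCH3 at 240° is eclipsed. Cl at 0° is eclipsed with COOH at 0° (3.0); H at 120° is eclipsed with H at 120° (0.9); OH at 240° is eclipsed with OCH3 at 240° (1.9). Total 5.8 kcal/mol.
OCH3 at 300° is staggered. Cl at 0° is gauche with OCH3 at 300° (0.7); Cl at 0° is gauche with COOH at 60° (0.9); OH at 240° is gauche with OCH3 at 300° (0.7). Total 2.3 kcal/mol.
The minimum (1.4 kcal/mol) occurs with OCH3 at 60°.

60°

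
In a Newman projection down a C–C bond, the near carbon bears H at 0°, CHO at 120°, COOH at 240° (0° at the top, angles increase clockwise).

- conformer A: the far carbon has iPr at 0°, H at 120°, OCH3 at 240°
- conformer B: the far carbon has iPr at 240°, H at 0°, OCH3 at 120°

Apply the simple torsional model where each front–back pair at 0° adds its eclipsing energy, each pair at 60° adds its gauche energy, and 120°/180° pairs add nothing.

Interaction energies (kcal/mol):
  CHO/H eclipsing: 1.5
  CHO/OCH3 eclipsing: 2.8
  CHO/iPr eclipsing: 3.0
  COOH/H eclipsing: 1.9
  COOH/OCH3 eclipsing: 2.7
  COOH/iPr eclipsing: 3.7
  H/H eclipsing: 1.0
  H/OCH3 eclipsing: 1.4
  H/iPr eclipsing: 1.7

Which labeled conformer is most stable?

A is eclipsed. H at 0° is eclipsed with iPr at 0° (1.7); CHO at 120° is eclipsed with H at 120° (1.5); COOH at 240° is eclipsed with OCH3 at 240° (2.7). Total 5.9 kcal/mol.
B is eclipsed. H at 0° is eclipsed with H at 0° (1.0); CHO at 120° is eclipsed with OCH3 at 120° (2.8); COOH at 240° is eclipsed with iPr at 240° (3.7). Total 7.5 kcal/mol.
A has the lowest total (5.9 kcal/mol).

A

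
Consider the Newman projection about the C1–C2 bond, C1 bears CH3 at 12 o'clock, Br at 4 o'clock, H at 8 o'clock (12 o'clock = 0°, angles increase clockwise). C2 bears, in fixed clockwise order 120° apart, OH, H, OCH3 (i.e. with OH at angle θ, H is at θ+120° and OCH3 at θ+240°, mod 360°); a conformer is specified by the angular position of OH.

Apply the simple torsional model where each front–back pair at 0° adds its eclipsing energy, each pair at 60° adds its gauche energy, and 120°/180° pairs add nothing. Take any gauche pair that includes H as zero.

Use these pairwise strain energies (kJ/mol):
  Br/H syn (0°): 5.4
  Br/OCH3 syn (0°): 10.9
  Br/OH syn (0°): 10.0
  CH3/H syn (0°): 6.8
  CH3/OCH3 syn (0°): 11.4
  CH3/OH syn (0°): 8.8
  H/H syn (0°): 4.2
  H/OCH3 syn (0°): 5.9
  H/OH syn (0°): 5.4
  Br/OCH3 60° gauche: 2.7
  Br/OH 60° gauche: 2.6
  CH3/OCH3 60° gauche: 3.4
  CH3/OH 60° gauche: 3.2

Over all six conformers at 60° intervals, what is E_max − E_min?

OH at 0° (eclipsed): CH3(0°)/OH(0°) eclipsed 8.8; Br(120°)/H(120°) eclipsed 5.4; H(240°)/OCH3(240°) eclipsed 5.9 → 20.1 kJ/mol.
OH at 60° (staggered): CH3(0°)/OH(60°) gauche 3.2; CH3(0°)/OCH3(300°) gauche 3.4; Br(120°)/OH(60°) gauche 2.6 → 9.2 kJ/mol.
OH at 120° (eclipsed): CH3(0°)/OCH3(0°) eclipsed 11.4; Br(120°)/OH(120°) eclipsed 10.0; H(240°)/H(240°) eclipsed 4.2 → 25.6 kJ/mol.
OH at 180° (staggered): CH3(0°)/OCH3(60°) gauche 3.4; Br(120°)/OH(180°) gauche 2.6; Br(120°)/OCH3(60°) gauche 2.7 → 8.7 kJ/mol.
OH at 240° (eclipsed): CH3(0°)/H(0°) eclipsed 6.8; Br(120°)/OCH3(120°) eclipsed 10.9; H(240°)/OH(240°) eclipsed 5.4 → 23.1 kJ/mol.
OH at 300° (staggered): CH3(0°)/OH(300°) gauche 3.2; Br(120°)/OCH3(180°) gauche 2.7 → 5.9 kJ/mol.
Max at 120° (25.6 kJ/mol), min at 300° (5.9 kJ/mol); barrier = 19.7 kJ/mol.

19.7 kJ/mol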